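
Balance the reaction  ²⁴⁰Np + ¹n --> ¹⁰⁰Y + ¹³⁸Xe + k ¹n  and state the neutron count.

3

Conserve mass number: 241 = 100 + 138 + k, so k = 241 − 238 = 3.
Check atomic number: 93 = 39 + 54 + 0 = 93. ✓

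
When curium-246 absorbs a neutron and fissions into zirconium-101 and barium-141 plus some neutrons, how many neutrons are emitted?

5

Conserve mass number: 247 = 101 + 141 + k, so k = 247 − 242 = 5.
Check atomic number: 96 = 40 + 56 + 0 = 96. ✓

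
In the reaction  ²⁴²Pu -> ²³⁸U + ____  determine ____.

alpha particle

Conserve mass number: 242 = 238 + A, so A = 4.
Conserve atomic number: 94 = 92 + Z, so Z = 2.
A = 4 and Z = 2 is ⁴He — an alpha particle.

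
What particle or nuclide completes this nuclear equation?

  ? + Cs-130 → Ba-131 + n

deuteron

Conserve mass number: A + 130 = 131 + 1, so A = 2.
Conserve atomic number: Z + 55 = 56 + 0, so Z = 1.
A = 2 and Z = 1 is H-2 — a deuteron.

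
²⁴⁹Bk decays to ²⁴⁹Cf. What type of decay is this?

ΔA = 249 − 249 = 0; ΔZ = 98 − 97 = +1.
A is unchanged and Z rises by 1 — a neutron has become a proton (β⁻ decay).

beta-minus decay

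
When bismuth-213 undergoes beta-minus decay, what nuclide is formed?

Beta-minus decay: mass number changes by +0, atomic number by +1.
A: 213 = 213; Z: 83 + 1 = 84.
Z = 84 is polonium, so the daughter is polonium-213.

Po-213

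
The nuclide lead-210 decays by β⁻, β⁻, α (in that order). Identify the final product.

Pb-206

Start: (A, Z) = (210, 82).
After β⁻: (210, 83).
After β⁻: (210, 84).
After α: (206, 82).
Z = 82 is lead.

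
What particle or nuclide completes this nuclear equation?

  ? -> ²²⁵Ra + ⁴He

Th-229

Conserve mass number: A = 225 + 4, so A = 229.
Conserve atomic number: Z = 88 + 2, so Z = 90.
Z = 90 is thorium, so the species is ²²⁹Th.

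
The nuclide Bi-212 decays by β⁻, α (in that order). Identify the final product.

Start: (A, Z) = (212, 83).
After β⁻: (212, 84).
After α: (208, 82).
Z = 82 is lead.

Pb-208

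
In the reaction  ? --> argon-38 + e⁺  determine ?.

K-38

Conserve mass number: A = 38 + 0, so A = 38.
Conserve atomic number: Z = 18 + 1, so Z = 19.
Z = 19 is potassium, so the species is potassium-38.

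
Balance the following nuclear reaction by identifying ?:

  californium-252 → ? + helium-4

Conserve mass number: 252 = A + 4, so A = 248.
Conserve atomic number: 98 = Z + 2, so Z = 96.
Z = 96 is curium, so the species is curium-248.

Cm-248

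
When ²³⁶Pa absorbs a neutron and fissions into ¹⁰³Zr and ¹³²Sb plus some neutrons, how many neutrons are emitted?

2

Conserve mass number: 237 = 103 + 132 + k, so k = 237 − 235 = 2.
Check atomic number: 91 = 40 + 51 + 0 = 91. ✓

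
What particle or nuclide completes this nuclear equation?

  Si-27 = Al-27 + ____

Conserve mass number: 27 = 27 + A, so A = 0.
Conserve atomic number: 14 = 13 + Z, so Z = 1.
A = 0 and Z = 1 is e⁺ — a positron.

positron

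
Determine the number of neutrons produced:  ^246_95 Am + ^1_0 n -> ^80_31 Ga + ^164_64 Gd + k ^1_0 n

3

Conserve mass number: 247 = 80 + 164 + k, so k = 247 − 244 = 3.
Check atomic number: 95 = 31 + 64 + 0 = 95. ✓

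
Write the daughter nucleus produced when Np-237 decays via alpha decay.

Pa-233

Alpha decay: mass number changes by -4, atomic number by -2.
A: 237 − 4 = 233; Z: 93 − 2 = 91.
Z = 91 is protactinium, so the daughter is Pa-233.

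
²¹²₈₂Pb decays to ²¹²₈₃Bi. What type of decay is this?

beta-minus decay

ΔA = 212 − 212 = 0; ΔZ = 83 − 82 = +1.
A is unchanged and Z rises by 1 — a neutron has become a proton (β⁻ decay).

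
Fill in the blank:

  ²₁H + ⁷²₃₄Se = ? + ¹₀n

Conserve mass number: 2 + 72 = A + 1, so A = 73.
Conserve atomic number: 1 + 34 = Z + 0, so Z = 35.
Z = 35 is bromine, so the species is ⁷³₃₅Br.

Br-73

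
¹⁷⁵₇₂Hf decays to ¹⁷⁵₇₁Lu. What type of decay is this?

beta-plus decay or electron capture

ΔA = 175 − 175 = 0; ΔZ = 71 − 72 = -1.
A is unchanged and Z drops by 1 — a proton has become a neutron (β⁺ emission or electron capture).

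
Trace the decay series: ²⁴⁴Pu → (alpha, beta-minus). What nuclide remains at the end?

Np-240

Start: (A, Z) = (244, 94).
After α: (240, 92).
After β⁻: (240, 93).
Z = 93 is neptunium.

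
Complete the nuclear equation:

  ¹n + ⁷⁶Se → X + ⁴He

Ge-73

Conserve mass number: 1 + 76 = A + 4, so A = 73.
Conserve atomic number: 0 + 34 = Z + 2, so Z = 32.
Z = 32 is germanium, so the species is ⁷³Ge.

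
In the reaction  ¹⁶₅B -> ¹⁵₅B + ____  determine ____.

Conserve mass number: 16 = 15 + A, so A = 1.
Conserve atomic number: 5 = 5 + Z, so Z = 0.
A = 1 and Z = 0 is ¹₀n — a neutron.

neutron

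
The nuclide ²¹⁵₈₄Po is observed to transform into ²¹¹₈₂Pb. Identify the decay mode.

ΔA = 211 − 215 = -4; ΔZ = 82 − 84 = -2.
A drops by 4 and Z drops by 2 — the signature of alpha emission.

alpha decay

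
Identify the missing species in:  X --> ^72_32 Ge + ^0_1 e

As-72

Conserve mass number: A = 72 + 0, so A = 72.
Conserve atomic number: Z = 32 + 1, so Z = 33.
Z = 33 is arsenic, so the species is ^72_33 As.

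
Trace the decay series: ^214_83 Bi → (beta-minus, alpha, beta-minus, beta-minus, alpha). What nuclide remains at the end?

Pb-206

Start: (A, Z) = (214, 83).
After β⁻: (214, 84).
After α: (210, 82).
After β⁻: (210, 83).
After β⁻: (210, 84).
After α: (206, 82).
Z = 82 is lead.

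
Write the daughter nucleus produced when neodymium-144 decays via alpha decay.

Ce-140

Alpha decay: mass number changes by -4, atomic number by -2.
A: 144 − 4 = 140; Z: 60 − 2 = 58.
Z = 58 is cerium, so the daughter is cerium-140.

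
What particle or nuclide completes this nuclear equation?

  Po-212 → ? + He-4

Pb-208

Conserve mass number: 212 = A + 4, so A = 208.
Conserve atomic number: 84 = Z + 2, so Z = 82.
Z = 82 is lead, so the species is Pb-208.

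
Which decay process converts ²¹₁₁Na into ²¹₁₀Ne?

ΔA = 21 − 21 = 0; ΔZ = 10 − 11 = -1.
A is unchanged and Z drops by 1 — a proton has become a neutron (β⁺ emission or electron capture).

beta-plus decay or electron capture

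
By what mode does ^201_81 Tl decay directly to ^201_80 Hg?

ΔA = 201 − 201 = 0; ΔZ = 80 − 81 = -1.
A is unchanged and Z drops by 1 — a proton has become a neutron (β⁺ emission or electron capture).

beta-plus decay or electron capture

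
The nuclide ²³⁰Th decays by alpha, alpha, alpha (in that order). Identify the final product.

Start: (A, Z) = (230, 90).
After α: (226, 88).
After α: (222, 86).
After α: (218, 84).
Z = 84 is polonium.

Po-218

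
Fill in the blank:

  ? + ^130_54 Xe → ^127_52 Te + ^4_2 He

neutron

Conserve mass number: A + 130 = 127 + 4, so A = 1.
Conserve atomic number: Z + 54 = 52 + 2, so Z = 0.
A = 1 and Z = 0 is ^1_0 n — a neutron.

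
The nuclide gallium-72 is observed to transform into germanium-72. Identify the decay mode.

ΔA = 72 − 72 = 0; ΔZ = 32 − 31 = +1.
A is unchanged and Z rises by 1 — a neutron has become a proton (β⁻ decay).

beta-minus decay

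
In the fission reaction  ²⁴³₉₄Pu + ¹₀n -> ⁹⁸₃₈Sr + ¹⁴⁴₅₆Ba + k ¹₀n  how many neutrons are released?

2

Conserve mass number: 244 = 98 + 144 + k, so k = 244 − 242 = 2.
Check atomic number: 94 = 38 + 56 + 0 = 94. ✓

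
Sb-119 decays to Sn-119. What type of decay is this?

beta-plus decay or electron capture

ΔA = 119 − 119 = 0; ΔZ = 50 − 51 = -1.
A is unchanged and Z drops by 1 — a proton has become a neutron (β⁺ emission or electron capture).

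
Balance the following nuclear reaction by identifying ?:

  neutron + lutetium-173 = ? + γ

Conserve mass number: 1 + 173 = A + 0, so A = 174.
Conserve atomic number: 0 + 71 = Z + 0, so Z = 71.
Z = 71 is lutetium, so the species is lutetium-174.

Lu-174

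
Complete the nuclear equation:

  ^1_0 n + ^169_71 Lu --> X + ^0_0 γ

Lu-170

Conserve mass number: 1 + 169 = A + 0, so A = 170.
Conserve atomic number: 0 + 71 = Z + 0, so Z = 71.
Z = 71 is lutetium, so the species is ^170_71 Lu.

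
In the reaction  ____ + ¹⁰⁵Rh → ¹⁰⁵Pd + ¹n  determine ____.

proton

Conserve mass number: A + 105 = 105 + 1, so A = 1.
Conserve atomic number: Z + 45 = 46 + 0, so Z = 1.
A = 1 and Z = 1 is ¹H — a proton.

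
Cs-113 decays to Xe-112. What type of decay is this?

ΔA = 112 − 113 = -1; ΔZ = 54 − 55 = -1.
A drops by 1 and Z drops by 1 — a proton was emitted.

proton emission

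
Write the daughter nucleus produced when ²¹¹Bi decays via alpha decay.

Tl-207

Alpha decay: mass number changes by -4, atomic number by -2.
A: 211 − 4 = 207; Z: 83 − 2 = 81.
Z = 81 is thallium, so the daughter is ²⁰⁷Tl.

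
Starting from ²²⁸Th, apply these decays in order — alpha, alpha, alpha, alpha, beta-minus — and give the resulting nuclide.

Bi-212

Start: (A, Z) = (228, 90).
After α: (224, 88).
After α: (220, 86).
After α: (216, 84).
After α: (212, 82).
After β⁻: (212, 83).
Z = 83 is bismuth.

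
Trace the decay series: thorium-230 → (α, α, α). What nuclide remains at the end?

Po-218

Start: (A, Z) = (230, 90).
After α: (226, 88).
After α: (222, 86).
After α: (218, 84).
Z = 84 is polonium.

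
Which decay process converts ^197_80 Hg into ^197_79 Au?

ΔA = 197 − 197 = 0; ΔZ = 79 − 80 = -1.
A is unchanged and Z drops by 1 — a proton has become a neutron (β⁺ emission or electron capture).

beta-plus decay or electron capture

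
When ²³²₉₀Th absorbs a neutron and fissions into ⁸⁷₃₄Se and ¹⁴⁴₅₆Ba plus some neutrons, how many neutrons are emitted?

2

Conserve mass number: 233 = 87 + 144 + k, so k = 233 − 231 = 2.
Check atomic number: 90 = 34 + 56 + 0 = 90. ✓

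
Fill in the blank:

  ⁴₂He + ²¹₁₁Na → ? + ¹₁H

Mg-24

Conserve mass number: 4 + 21 = A + 1, so A = 24.
Conserve atomic number: 2 + 11 = Z + 1, so Z = 12.
Z = 12 is magnesium, so the species is ²⁴₁₂Mg.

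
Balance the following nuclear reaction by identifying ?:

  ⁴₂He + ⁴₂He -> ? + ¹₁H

Conserve mass number: 4 + 4 = A + 1, so A = 7.
Conserve atomic number: 2 + 2 = Z + 1, so Z = 3.
Z = 3 is lithium, so the species is ⁷₃Li.

Li-7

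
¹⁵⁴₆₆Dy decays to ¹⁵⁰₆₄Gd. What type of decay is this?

alpha decay

ΔA = 150 − 154 = -4; ΔZ = 64 − 66 = -2.
A drops by 4 and Z drops by 2 — the signature of alpha emission.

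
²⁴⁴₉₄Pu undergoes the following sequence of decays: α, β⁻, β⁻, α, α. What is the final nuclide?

Start: (A, Z) = (244, 94).
After α: (240, 92).
After β⁻: (240, 93).
After β⁻: (240, 94).
After α: (236, 92).
After α: (232, 90).
Z = 90 is thorium.

Th-232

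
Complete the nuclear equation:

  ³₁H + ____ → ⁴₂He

proton

Conserve mass number: 3 + A = 4, so A = 1.
Conserve atomic number: 1 + Z = 2, so Z = 1.
A = 1 and Z = 1 is ¹₁H — a proton.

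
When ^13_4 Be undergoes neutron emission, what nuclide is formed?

Neutron emission: mass number changes by -1, atomic number by +0.
A: 13 − 1 = 12; Z: 4 = 4.
Z = 4 is beryllium, so the daughter is ^12_4 Be.

Be-12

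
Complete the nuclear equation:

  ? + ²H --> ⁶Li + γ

alpha particle

Conserve mass number: A + 2 = 6 + 0, so A = 4.
Conserve atomic number: Z + 1 = 3 + 0, so Z = 2.
A = 4 and Z = 2 is ⁴He — an alpha particle.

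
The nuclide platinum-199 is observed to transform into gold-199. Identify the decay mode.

ΔA = 199 − 199 = 0; ΔZ = 79 − 78 = +1.
A is unchanged and Z rises by 1 — a neutron has become a proton (β⁻ decay).

beta-minus decay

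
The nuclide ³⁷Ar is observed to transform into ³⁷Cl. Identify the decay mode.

beta-plus decay or electron capture

ΔA = 37 − 37 = 0; ΔZ = 17 − 18 = -1.
A is unchanged and Z drops by 1 — a proton has become a neutron (β⁺ emission or electron capture).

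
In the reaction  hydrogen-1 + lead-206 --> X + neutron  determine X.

Conserve mass number: 1 + 206 = A + 1, so A = 206.
Conserve atomic number: 1 + 82 = Z + 0, so Z = 83.
Z = 83 is bismuth, so the species is bismuth-206.

Bi-206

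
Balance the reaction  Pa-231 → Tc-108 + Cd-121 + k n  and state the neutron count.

2

Conserve mass number: 231 = 108 + 121 + k, so k = 231 − 229 = 2.
Check atomic number: 91 = 43 + 48 + 0 = 91. ✓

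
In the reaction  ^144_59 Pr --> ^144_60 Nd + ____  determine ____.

Conserve mass number: 144 = 144 + A, so A = 0.
Conserve atomic number: 59 = 60 + Z, so Z = -1.
A = 0 and Z = -1 is ^0_-1 e — a beta-minus particle.

beta-minus particle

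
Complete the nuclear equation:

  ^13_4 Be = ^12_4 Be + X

neutron

Conserve mass number: 13 = 12 + A, so A = 1.
Conserve atomic number: 4 = 4 + Z, so Z = 0.
A = 1 and Z = 0 is ^1_0 n — a neutron.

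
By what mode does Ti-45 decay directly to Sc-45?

beta-plus decay or electron capture

ΔA = 45 − 45 = 0; ΔZ = 21 − 22 = -1.
A is unchanged and Z drops by 1 — a proton has become a neutron (β⁺ emission or electron capture).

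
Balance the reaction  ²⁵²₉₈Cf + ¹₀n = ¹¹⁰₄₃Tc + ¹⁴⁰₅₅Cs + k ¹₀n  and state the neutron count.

3

Conserve mass number: 253 = 110 + 140 + k, so k = 253 − 250 = 3.
Check atomic number: 98 = 43 + 55 + 0 = 98. ✓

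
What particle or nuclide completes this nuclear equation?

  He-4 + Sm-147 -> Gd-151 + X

Conserve mass number: 4 + 147 = 151 + A, so A = 0.
Conserve atomic number: 2 + 62 = 64 + Z, so Z = 0.
A = 0 and Z = 0 is γ — a gamma ray.

gamma ray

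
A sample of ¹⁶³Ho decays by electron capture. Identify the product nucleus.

Electron capture: mass number changes by +0, atomic number by -1.
A: 163 = 163; Z: 67 − 1 = 66.
Z = 66 is dysprosium, so the daughter is ¹⁶³Dy.

Dy-163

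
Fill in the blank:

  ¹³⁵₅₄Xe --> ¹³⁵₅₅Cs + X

beta-minus particle

Conserve mass number: 135 = 135 + A, so A = 0.
Conserve atomic number: 54 = 55 + Z, so Z = -1.
A = 0 and Z = -1 is ⁰₋₁e — a beta-minus particle.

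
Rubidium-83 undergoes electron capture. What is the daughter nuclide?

Electron capture: mass number changes by +0, atomic number by -1.
A: 83 = 83; Z: 37 − 1 = 36.
Z = 36 is krypton, so the daughter is krypton-83.

Kr-83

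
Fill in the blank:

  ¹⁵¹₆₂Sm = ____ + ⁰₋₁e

Eu-151

Conserve mass number: 151 = A + 0, so A = 151.
Conserve atomic number: 62 = Z − 1, so Z = 63.
Z = 63 is europium, so the species is ¹⁵¹₆₃Eu.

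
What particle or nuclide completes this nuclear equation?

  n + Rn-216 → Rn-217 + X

Conserve mass number: 1 + 216 = 217 + A, so A = 0.
Conserve atomic number: 0 + 86 = 86 + Z, so Z = 0.
A = 0 and Z = 0 is γ — a gamma ray.

gamma ray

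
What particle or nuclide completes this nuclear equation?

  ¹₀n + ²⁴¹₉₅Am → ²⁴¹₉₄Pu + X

Conserve mass number: 1 + 241 = 241 + A, so A = 1.
Conserve atomic number: 0 + 95 = 94 + Z, so Z = 1.
A = 1 and Z = 1 is ¹₁H — a proton.

proton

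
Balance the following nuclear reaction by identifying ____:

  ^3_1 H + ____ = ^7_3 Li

Conserve mass number: 3 + A = 7, so A = 4.
Conserve atomic number: 1 + Z = 3, so Z = 2.
A = 4 and Z = 2 is ^4_2 He — an alpha particle.

alpha particle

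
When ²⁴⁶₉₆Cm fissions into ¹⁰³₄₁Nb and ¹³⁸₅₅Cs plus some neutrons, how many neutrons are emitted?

Conserve mass number: 246 = 103 + 138 + k, so k = 246 − 241 = 5.
Check atomic number: 96 = 41 + 55 + 0 = 96. ✓

5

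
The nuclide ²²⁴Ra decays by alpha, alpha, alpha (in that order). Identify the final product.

Pb-212

Start: (A, Z) = (224, 88).
After α: (220, 86).
After α: (216, 84).
After α: (212, 82).
Z = 82 is lead.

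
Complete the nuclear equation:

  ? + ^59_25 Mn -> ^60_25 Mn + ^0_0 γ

Conserve mass number: A + 59 = 60 + 0, so A = 1.
Conserve atomic number: Z + 25 = 25 + 0, so Z = 0.
A = 1 and Z = 0 is ^1_0 n — a neutron.

neutron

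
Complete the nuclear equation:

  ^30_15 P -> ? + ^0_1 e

Conserve mass number: 30 = A + 0, so A = 30.
Conserve atomic number: 15 = Z + 1, so Z = 14.
Z = 14 is silicon, so the species is ^30_14 Si.

Si-30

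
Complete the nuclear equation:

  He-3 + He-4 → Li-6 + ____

Conserve mass number: 3 + 4 = 6 + A, so A = 1.
Conserve atomic number: 2 + 2 = 3 + Z, so Z = 1.
A = 1 and Z = 1 is H-1 — a proton.

proton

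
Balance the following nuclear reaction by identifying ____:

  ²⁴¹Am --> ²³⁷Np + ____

Conserve mass number: 241 = 237 + A, so A = 4.
Conserve atomic number: 95 = 93 + Z, so Z = 2.
A = 4 and Z = 2 is ⁴He — an alpha particle.

alpha particle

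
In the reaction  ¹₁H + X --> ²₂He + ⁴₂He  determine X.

Li-5

Conserve mass number: 1 + A = 2 + 4, so A = 5.
Conserve atomic number: 1 + Z = 2 + 2, so Z = 3.
Z = 3 is lithium, so the species is ⁵₃Li.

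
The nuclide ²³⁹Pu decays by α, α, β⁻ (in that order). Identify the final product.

Pa-231

Start: (A, Z) = (239, 94).
After α: (235, 92).
After α: (231, 90).
After β⁻: (231, 91).
Z = 91 is protactinium.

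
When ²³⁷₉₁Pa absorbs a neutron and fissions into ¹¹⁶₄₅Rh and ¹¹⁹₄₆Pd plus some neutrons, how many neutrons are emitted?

3

Conserve mass number: 238 = 116 + 119 + k, so k = 238 − 235 = 3.
Check atomic number: 91 = 45 + 46 + 0 = 91. ✓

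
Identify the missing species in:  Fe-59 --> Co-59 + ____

beta-minus particle

Conserve mass number: 59 = 59 + A, so A = 0.
Conserve atomic number: 26 = 27 + Z, so Z = -1.
A = 0 and Z = -1 is e⁻ — a beta-minus particle.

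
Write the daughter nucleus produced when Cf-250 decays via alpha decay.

Alpha decay: mass number changes by -4, atomic number by -2.
A: 250 − 4 = 246; Z: 98 − 2 = 96.
Z = 96 is curium, so the daughter is Cm-246.

Cm-246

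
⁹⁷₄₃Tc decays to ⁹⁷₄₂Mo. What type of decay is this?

beta-plus decay or electron capture

ΔA = 97 − 97 = 0; ΔZ = 42 − 43 = -1.
A is unchanged and Z drops by 1 — a proton has become a neutron (β⁺ emission or electron capture).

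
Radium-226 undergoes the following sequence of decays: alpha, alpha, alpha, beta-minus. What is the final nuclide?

Bi-214

Start: (A, Z) = (226, 88).
After α: (222, 86).
After α: (218, 84).
After α: (214, 82).
After β⁻: (214, 83).
Z = 83 is bismuth.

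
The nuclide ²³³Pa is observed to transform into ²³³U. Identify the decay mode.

beta-minus decay

ΔA = 233 − 233 = 0; ΔZ = 92 − 91 = +1.
A is unchanged and Z rises by 1 — a neutron has become a proton (β⁻ decay).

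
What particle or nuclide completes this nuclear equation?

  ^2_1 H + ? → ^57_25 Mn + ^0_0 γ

Conserve mass number: 2 + A = 57 + 0, so A = 55.
Conserve atomic number: 1 + Z = 25 + 0, so Z = 24.
Z = 24 is chromium, so the species is ^55_24 Cr.

Cr-55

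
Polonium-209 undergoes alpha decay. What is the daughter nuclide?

Pb-205

Alpha decay: mass number changes by -4, atomic number by -2.
A: 209 − 4 = 205; Z: 84 − 2 = 82.
Z = 82 is lead, so the daughter is lead-205.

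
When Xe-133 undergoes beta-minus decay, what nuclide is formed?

Beta-minus decay: mass number changes by +0, atomic number by +1.
A: 133 = 133; Z: 54 + 1 = 55.
Z = 55 is caesium, so the daughter is Cs-133.

Cs-133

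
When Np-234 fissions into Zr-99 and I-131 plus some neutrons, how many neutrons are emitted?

4

Conserve mass number: 234 = 99 + 131 + k, so k = 234 − 230 = 4.
Check atomic number: 93 = 40 + 53 + 0 = 93. ✓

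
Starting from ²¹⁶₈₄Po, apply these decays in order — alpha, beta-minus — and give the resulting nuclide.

Start: (A, Z) = (216, 84).
After α: (212, 82).
After β⁻: (212, 83).
Z = 83 is bismuth.

Bi-212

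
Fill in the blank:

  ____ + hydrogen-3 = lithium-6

Conserve mass number: A + 3 = 6, so A = 3.
Conserve atomic number: Z + 1 = 3, so Z = 2.
Z = 2 is helium, so the species is helium-3.

He-3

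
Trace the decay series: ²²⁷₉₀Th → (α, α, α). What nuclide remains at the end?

Start: (A, Z) = (227, 90).
After α: (223, 88).
After α: (219, 86).
After α: (215, 84).
Z = 84 is polonium.

Po-215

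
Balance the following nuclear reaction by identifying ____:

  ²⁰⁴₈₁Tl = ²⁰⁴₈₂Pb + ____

Conserve mass number: 204 = 204 + A, so A = 0.
Conserve atomic number: 81 = 82 + Z, so Z = -1.
A = 0 and Z = -1 is ⁰₋₁e — a beta-minus particle.

beta-minus particle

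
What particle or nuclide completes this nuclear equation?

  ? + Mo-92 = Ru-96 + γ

Conserve mass number: A + 92 = 96 + 0, so A = 4.
Conserve atomic number: Z + 42 = 44 + 0, so Z = 2.
A = 4 and Z = 2 is He-4 — an alpha particle.

alpha particle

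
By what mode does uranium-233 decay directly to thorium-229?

ΔA = 229 − 233 = -4; ΔZ = 90 − 92 = -2.
A drops by 4 and Z drops by 2 — the signature of alpha emission.

alpha decay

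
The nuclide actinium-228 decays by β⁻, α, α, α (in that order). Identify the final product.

Po-216

Start: (A, Z) = (228, 89).
After β⁻: (228, 90).
After α: (224, 88).
After α: (220, 86).
After α: (216, 84).
Z = 84 is polonium.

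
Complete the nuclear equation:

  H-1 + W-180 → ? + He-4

Ta-177

Conserve mass number: 1 + 180 = A + 4, so A = 177.
Conserve atomic number: 1 + 74 = Z + 2, so Z = 73.
Z = 73 is tantalum, so the species is Ta-177.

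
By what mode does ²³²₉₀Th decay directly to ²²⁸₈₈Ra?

ΔA = 228 − 232 = -4; ΔZ = 88 − 90 = -2.
A drops by 4 and Z drops by 2 — the signature of alpha emission.

alpha decay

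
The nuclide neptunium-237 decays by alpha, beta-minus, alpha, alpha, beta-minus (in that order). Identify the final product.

Ac-225

Start: (A, Z) = (237, 93).
After α: (233, 91).
After β⁻: (233, 92).
After α: (229, 90).
After α: (225, 88).
After β⁻: (225, 89).
Z = 89 is actinium.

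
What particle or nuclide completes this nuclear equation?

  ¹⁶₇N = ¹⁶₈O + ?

Conserve mass number: 16 = 16 + A, so A = 0.
Conserve atomic number: 7 = 8 + Z, so Z = -1.
A = 0 and Z = -1 is ⁰₋₁e — a beta-minus particle.

beta-minus particle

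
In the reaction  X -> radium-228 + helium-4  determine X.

Conserve mass number: A = 228 + 4, so A = 232.
Conserve atomic number: Z = 88 + 2, so Z = 90.
Z = 90 is thorium, so the species is thorium-232.

Th-232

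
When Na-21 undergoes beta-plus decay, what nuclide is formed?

Beta-plus decay: mass number changes by +0, atomic number by -1.
A: 21 = 21; Z: 11 − 1 = 10.
Z = 10 is neon, so the daughter is Ne-21.

Ne-21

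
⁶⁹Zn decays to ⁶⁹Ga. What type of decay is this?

beta-minus decay

ΔA = 69 − 69 = 0; ΔZ = 31 − 30 = +1.
A is unchanged and Z rises by 1 — a neutron has become a proton (β⁻ decay).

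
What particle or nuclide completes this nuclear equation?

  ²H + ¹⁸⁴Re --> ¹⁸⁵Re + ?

proton

Conserve mass number: 2 + 184 = 185 + A, so A = 1.
Conserve atomic number: 1 + 75 = 75 + Z, so Z = 1.
A = 1 and Z = 1 is ¹H — a proton.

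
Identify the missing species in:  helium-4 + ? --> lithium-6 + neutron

Conserve mass number: 4 + A = 6 + 1, so A = 3.
Conserve atomic number: 2 + Z = 3 + 0, so Z = 1.
A = 3 and Z = 1 is hydrogen-3 — a triton.

triton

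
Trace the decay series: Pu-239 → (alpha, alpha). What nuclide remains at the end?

Th-231

Start: (A, Z) = (239, 94).
After α: (235, 92).
After α: (231, 90).
Z = 90 is thorium.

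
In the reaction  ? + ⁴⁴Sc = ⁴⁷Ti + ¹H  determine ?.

alpha particle

Conserve mass number: A + 44 = 47 + 1, so A = 4.
Conserve atomic number: Z + 21 = 22 + 1, so Z = 2.
A = 4 and Z = 2 is ⁴He — an alpha particle.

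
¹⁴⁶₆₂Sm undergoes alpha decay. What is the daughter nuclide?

Nd-142

Alpha decay: mass number changes by -4, atomic number by -2.
A: 146 − 4 = 142; Z: 62 − 2 = 60.
Z = 60 is neodymium, so the daughter is ¹⁴²₆₀Nd.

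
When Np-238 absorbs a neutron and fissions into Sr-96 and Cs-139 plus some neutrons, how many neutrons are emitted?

Conserve mass number: 239 = 96 + 139 + k, so k = 239 − 235 = 4.
Check atomic number: 93 = 38 + 55 + 0 = 93. ✓

4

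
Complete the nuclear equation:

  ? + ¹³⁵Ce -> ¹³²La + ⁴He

Conserve mass number: A + 135 = 132 + 4, so A = 1.
Conserve atomic number: Z + 58 = 57 + 2, so Z = 1.
A = 1 and Z = 1 is ¹H — a proton.

proton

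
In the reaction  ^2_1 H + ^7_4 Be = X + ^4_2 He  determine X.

Conserve mass number: 2 + 7 = A + 4, so A = 5.
Conserve atomic number: 1 + 4 = Z + 2, so Z = 3.
Z = 3 is lithium, so the species is ^5_3 Li.

Li-5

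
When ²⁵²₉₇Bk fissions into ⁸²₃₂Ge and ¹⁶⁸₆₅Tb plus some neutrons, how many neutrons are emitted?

Conserve mass number: 252 = 82 + 168 + k, so k = 252 − 250 = 2.
Check atomic number: 97 = 32 + 65 + 0 = 97. ✓

2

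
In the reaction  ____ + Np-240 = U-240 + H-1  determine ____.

Conserve mass number: A + 240 = 240 + 1, so A = 1.
Conserve atomic number: Z + 93 = 92 + 1, so Z = 0.
A = 1 and Z = 0 is n — a neutron.

neutron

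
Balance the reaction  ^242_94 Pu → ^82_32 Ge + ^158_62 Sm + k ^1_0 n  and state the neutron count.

2

Conserve mass number: 242 = 82 + 158 + k, so k = 242 − 240 = 2.
Check atomic number: 94 = 32 + 62 + 0 = 94. ✓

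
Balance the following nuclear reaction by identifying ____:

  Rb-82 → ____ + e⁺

Kr-82

Conserve mass number: 82 = A + 0, so A = 82.
Conserve atomic number: 37 = Z + 1, so Z = 36.
Z = 36 is krypton, so the species is Kr-82.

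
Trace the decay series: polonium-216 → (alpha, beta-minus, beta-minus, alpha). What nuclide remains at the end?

Pb-208

Start: (A, Z) = (216, 84).
After α: (212, 82).
After β⁻: (212, 83).
After β⁻: (212, 84).
After α: (208, 82).
Z = 82 is lead.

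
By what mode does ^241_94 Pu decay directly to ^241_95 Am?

ΔA = 241 − 241 = 0; ΔZ = 95 − 94 = +1.
A is unchanged and Z rises by 1 — a neutron has become a proton (β⁻ decay).

beta-minus decay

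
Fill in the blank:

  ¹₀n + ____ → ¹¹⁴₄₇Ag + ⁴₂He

In-117

Conserve mass number: 1 + A = 114 + 4, so A = 117.
Conserve atomic number: 0 + Z = 47 + 2, so Z = 49.
Z = 49 is indium, so the species is ¹¹⁷₄₉In.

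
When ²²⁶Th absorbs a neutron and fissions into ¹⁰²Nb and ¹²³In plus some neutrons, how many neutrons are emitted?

2

Conserve mass number: 227 = 102 + 123 + k, so k = 227 − 225 = 2.
Check atomic number: 90 = 41 + 49 + 0 = 90. ✓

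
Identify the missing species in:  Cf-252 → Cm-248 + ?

Conserve mass number: 252 = 248 + A, so A = 4.
Conserve atomic number: 98 = 96 + Z, so Z = 2.
A = 4 and Z = 2 is He-4 — an alpha particle.

alpha particle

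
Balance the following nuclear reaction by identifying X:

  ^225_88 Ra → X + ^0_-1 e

Ac-225

Conserve mass number: 225 = A + 0, so A = 225.
Conserve atomic number: 88 = Z − 1, so Z = 89.
Z = 89 is actinium, so the species is ^225_89 Ac.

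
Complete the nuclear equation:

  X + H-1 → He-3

Conserve mass number: A + 1 = 3, so A = 2.
Conserve atomic number: Z + 1 = 2, so Z = 1.
A = 2 and Z = 1 is H-2 — a deuteron.

deuteron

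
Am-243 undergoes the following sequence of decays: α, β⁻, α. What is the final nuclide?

U-235

Start: (A, Z) = (243, 95).
After α: (239, 93).
After β⁻: (239, 94).
After α: (235, 92).
Z = 92 is uranium.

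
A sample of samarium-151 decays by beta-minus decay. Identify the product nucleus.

Eu-151

Beta-minus decay: mass number changes by +0, atomic number by +1.
A: 151 = 151; Z: 62 + 1 = 63.
Z = 63 is europium, so the daughter is europium-151.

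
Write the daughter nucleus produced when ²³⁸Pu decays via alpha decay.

Alpha decay: mass number changes by -4, atomic number by -2.
A: 238 − 4 = 234; Z: 94 − 2 = 92.
Z = 92 is uranium, so the daughter is ²³⁴U.

U-234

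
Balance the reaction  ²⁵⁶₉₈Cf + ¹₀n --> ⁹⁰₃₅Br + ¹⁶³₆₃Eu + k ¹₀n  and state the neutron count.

4

Conserve mass number: 257 = 90 + 163 + k, so k = 257 − 253 = 4.
Check atomic number: 98 = 35 + 63 + 0 = 98. ✓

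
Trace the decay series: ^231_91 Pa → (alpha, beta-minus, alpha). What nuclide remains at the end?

Ra-223

Start: (A, Z) = (231, 91).
After α: (227, 89).
After β⁻: (227, 90).
After α: (223, 88).
Z = 88 is radium.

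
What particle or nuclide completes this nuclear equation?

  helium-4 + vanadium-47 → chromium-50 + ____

proton

Conserve mass number: 4 + 47 = 50 + A, so A = 1.
Conserve atomic number: 2 + 23 = 24 + Z, so Z = 1.
A = 1 and Z = 1 is hydrogen-1 — a proton.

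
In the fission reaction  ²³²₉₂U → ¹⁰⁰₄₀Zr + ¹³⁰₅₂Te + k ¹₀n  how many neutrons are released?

2

Conserve mass number: 232 = 100 + 130 + k, so k = 232 − 230 = 2.
Check atomic number: 92 = 40 + 52 + 0 = 92. ✓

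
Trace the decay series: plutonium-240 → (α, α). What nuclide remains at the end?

Th-232

Start: (A, Z) = (240, 94).
After α: (236, 92).
After α: (232, 90).
Z = 90 is thorium.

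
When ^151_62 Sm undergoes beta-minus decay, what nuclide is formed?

Eu-151

Beta-minus decay: mass number changes by +0, atomic number by +1.
A: 151 = 151; Z: 62 + 1 = 63.
Z = 63 is europium, so the daughter is ^151_63 Eu.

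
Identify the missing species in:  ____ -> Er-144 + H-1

Tm-145

Conserve mass number: A = 144 + 1, so A = 145.
Conserve atomic number: Z = 68 + 1, so Z = 69.
Z = 69 is thulium, so the species is Tm-145.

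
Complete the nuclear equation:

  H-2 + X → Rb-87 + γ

Kr-85

Conserve mass number: 2 + A = 87 + 0, so A = 85.
Conserve atomic number: 1 + Z = 37 + 0, so Z = 36.
Z = 36 is krypton, so the species is Kr-85.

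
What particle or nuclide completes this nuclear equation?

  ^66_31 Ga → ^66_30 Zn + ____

Conserve mass number: 66 = 66 + A, so A = 0.
Conserve atomic number: 31 = 30 + Z, so Z = 1.
A = 0 and Z = 1 is ^0_1 e — a positron.

positron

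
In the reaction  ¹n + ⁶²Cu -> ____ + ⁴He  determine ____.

Conserve mass number: 1 + 62 = A + 4, so A = 59.
Conserve atomic number: 0 + 29 = Z + 2, so Z = 27.
Z = 27 is cobalt, so the species is ⁵⁹Co.

Co-59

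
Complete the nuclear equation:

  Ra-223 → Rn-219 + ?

alpha particle

Conserve mass number: 223 = 219 + A, so A = 4.
Conserve atomic number: 88 = 86 + Z, so Z = 2.
A = 4 and Z = 2 is He-4 — an alpha particle.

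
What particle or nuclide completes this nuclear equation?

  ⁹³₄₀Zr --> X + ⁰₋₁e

Conserve mass number: 93 = A + 0, so A = 93.
Conserve atomic number: 40 = Z − 1, so Z = 41.
Z = 41 is niobium, so the species is ⁹³₄₁Nb.

Nb-93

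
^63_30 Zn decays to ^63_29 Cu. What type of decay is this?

ΔA = 63 − 63 = 0; ΔZ = 29 − 30 = -1.
A is unchanged and Z drops by 1 — a proton has become a neutron (β⁺ emission or electron capture).

beta-plus decay or electron capture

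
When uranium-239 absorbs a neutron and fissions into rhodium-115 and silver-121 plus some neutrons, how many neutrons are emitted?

Conserve mass number: 240 = 115 + 121 + k, so k = 240 − 236 = 4.
Check atomic number: 92 = 45 + 47 + 0 = 92. ✓

4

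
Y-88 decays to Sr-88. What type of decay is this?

ΔA = 88 − 88 = 0; ΔZ = 38 − 39 = -1.
A is unchanged and Z drops by 1 — a proton has become a neutron (β⁺ emission or electron capture).

beta-plus decay or electron capture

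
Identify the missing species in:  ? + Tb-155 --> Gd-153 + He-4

Conserve mass number: A + 155 = 153 + 4, so A = 2.
Conserve atomic number: Z + 65 = 64 + 2, so Z = 1.
A = 2 and Z = 1 is H-2 — a deuteron.

deuteron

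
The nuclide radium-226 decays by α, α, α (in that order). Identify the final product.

Start: (A, Z) = (226, 88).
After α: (222, 86).
After α: (218, 84).
After α: (214, 82).
Z = 82 is lead.

Pb-214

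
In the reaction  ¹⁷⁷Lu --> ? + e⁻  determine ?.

Hf-177

Conserve mass number: 177 = A + 0, so A = 177.
Conserve atomic number: 71 = Z − 1, so Z = 72.
Z = 72 is hafnium, so the species is ¹⁷⁷Hf.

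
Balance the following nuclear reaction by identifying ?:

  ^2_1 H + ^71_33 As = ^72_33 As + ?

Conserve mass number: 2 + 71 = 72 + A, so A = 1.
Conserve atomic number: 1 + 33 = 33 + Z, so Z = 1.
A = 1 and Z = 1 is ^1_1 H — a proton.

proton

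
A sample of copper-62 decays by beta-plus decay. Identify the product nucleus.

Ni-62

Beta-plus decay: mass number changes by +0, atomic number by -1.
A: 62 = 62; Z: 29 − 1 = 28.
Z = 28 is nickel, so the daughter is nickel-62.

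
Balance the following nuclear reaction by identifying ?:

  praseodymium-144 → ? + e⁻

Nd-144

Conserve mass number: 144 = A + 0, so A = 144.
Conserve atomic number: 59 = Z − 1, so Z = 60.
Z = 60 is neodymium, so the species is neodymium-144.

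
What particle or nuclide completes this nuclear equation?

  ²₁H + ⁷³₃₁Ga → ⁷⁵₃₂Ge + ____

gamma ray

Conserve mass number: 2 + 73 = 75 + A, so A = 0.
Conserve atomic number: 1 + 31 = 32 + Z, so Z = 0.
A = 0 and Z = 0 is ⁰₀γ — a gamma ray.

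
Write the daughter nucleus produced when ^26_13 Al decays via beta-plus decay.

Mg-26

Beta-plus decay: mass number changes by +0, atomic number by -1.
A: 26 = 26; Z: 13 − 1 = 12.
Z = 12 is magnesium, so the daughter is ^26_12 Mg.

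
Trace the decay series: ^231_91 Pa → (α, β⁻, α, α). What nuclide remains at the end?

Rn-219

Start: (A, Z) = (231, 91).
After α: (227, 89).
After β⁻: (227, 90).
After α: (223, 88).
After α: (219, 86).
Z = 86 is radon.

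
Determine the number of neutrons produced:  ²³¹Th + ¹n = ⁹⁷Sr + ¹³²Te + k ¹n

Conserve mass number: 232 = 97 + 132 + k, so k = 232 − 229 = 3.
Check atomic number: 90 = 38 + 52 + 0 = 90. ✓

3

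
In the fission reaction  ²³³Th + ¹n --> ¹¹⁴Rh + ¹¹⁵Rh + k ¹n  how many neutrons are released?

5

Conserve mass number: 234 = 114 + 115 + k, so k = 234 − 229 = 5.
Check atomic number: 90 = 45 + 45 + 0 = 90. ✓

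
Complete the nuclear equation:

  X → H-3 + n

H-4

Conserve mass number: A = 3 + 1, so A = 4.
Conserve atomic number: Z = 1 + 0, so Z = 1.
Z = 1 is hydrogen, so the species is H-4.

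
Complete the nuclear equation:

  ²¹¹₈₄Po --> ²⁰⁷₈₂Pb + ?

alpha particle

Conserve mass number: 211 = 207 + A, so A = 4.
Conserve atomic number: 84 = 82 + Z, so Z = 2.
A = 4 and Z = 2 is ⁴₂He — an alpha particle.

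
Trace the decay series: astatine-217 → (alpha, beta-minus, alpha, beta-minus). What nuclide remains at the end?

Bi-209

Start: (A, Z) = (217, 85).
After α: (213, 83).
After β⁻: (213, 84).
After α: (209, 82).
After β⁻: (209, 83).
Z = 83 is bismuth.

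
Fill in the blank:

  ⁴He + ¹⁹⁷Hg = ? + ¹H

Conserve mass number: 4 + 197 = A + 1, so A = 200.
Conserve atomic number: 2 + 80 = Z + 1, so Z = 81.
Z = 81 is thallium, so the species is ²⁰⁰Tl.

Tl-200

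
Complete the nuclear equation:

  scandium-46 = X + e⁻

Conserve mass number: 46 = A + 0, so A = 46.
Conserve atomic number: 21 = Z − 1, so Z = 22.
Z = 22 is titanium, so the species is titanium-46.

Ti-46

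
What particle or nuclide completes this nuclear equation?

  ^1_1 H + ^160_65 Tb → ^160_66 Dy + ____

neutron

Conserve mass number: 1 + 160 = 160 + A, so A = 1.
Conserve atomic number: 1 + 65 = 66 + Z, so Z = 0.
A = 1 and Z = 0 is ^1_0 n — a neutron.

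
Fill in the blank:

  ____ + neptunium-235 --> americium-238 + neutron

alpha particle

Conserve mass number: A + 235 = 238 + 1, so A = 4.
Conserve atomic number: Z + 93 = 95 + 0, so Z = 2.
A = 4 and Z = 2 is helium-4 — an alpha particle.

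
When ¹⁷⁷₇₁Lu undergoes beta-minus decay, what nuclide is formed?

Hf-177

Beta-minus decay: mass number changes by +0, atomic number by +1.
A: 177 = 177; Z: 71 + 1 = 72.
Z = 72 is hafnium, so the daughter is ¹⁷⁷₇₂Hf.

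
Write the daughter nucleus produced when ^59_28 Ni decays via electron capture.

Electron capture: mass number changes by +0, atomic number by -1.
A: 59 = 59; Z: 28 − 1 = 27.
Z = 27 is cobalt, so the daughter is ^59_27 Co.

Co-59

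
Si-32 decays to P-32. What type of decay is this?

beta-minus decay

ΔA = 32 − 32 = 0; ΔZ = 15 − 14 = +1.
A is unchanged and Z rises by 1 — a neutron has become a proton (β⁻ decay).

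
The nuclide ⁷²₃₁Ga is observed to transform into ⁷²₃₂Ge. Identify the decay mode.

beta-minus decay

ΔA = 72 − 72 = 0; ΔZ = 32 − 31 = +1.
A is unchanged and Z rises by 1 — a neutron has become a proton (β⁻ decay).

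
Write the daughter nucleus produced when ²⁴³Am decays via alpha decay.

Alpha decay: mass number changes by -4, atomic number by -2.
A: 243 − 4 = 239; Z: 95 − 2 = 93.
Z = 93 is neptunium, so the daughter is ²³⁹Np.

Np-239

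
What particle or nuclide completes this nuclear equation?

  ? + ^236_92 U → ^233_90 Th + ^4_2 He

neutron

Conserve mass number: A + 236 = 233 + 4, so A = 1.
Conserve atomic number: Z + 92 = 90 + 2, so Z = 0.
A = 1 and Z = 0 is ^1_0 n — a neutron.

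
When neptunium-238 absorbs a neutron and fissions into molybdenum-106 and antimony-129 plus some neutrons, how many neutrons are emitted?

Conserve mass number: 239 = 106 + 129 + k, so k = 239 − 235 = 4.
Check atomic number: 93 = 42 + 51 + 0 = 93. ✓

4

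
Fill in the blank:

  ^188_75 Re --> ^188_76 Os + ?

beta-minus particle

Conserve mass number: 188 = 188 + A, so A = 0.
Conserve atomic number: 75 = 76 + Z, so Z = -1.
A = 0 and Z = -1 is ^0_-1 e — a beta-minus particle.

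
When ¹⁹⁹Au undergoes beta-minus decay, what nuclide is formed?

Hg-199

Beta-minus decay: mass number changes by +0, atomic number by +1.
A: 199 = 199; Z: 79 + 1 = 80.
Z = 80 is mercury, so the daughter is ¹⁹⁹Hg.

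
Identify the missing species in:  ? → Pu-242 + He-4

Cm-246

Conserve mass number: A = 242 + 4, so A = 246.
Conserve atomic number: Z = 94 + 2, so Z = 96.
Z = 96 is curium, so the species is Cm-246.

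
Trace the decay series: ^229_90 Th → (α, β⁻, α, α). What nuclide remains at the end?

At-217

Start: (A, Z) = (229, 90).
After α: (225, 88).
After β⁻: (225, 89).
After α: (221, 87).
After α: (217, 85).
Z = 85 is astatine.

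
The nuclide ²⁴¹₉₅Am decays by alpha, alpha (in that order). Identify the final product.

Pa-233

Start: (A, Z) = (241, 95).
After α: (237, 93).
After α: (233, 91).
Z = 91 is protactinium.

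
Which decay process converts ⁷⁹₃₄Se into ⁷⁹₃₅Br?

beta-minus decay

ΔA = 79 − 79 = 0; ΔZ = 35 − 34 = +1.
A is unchanged and Z rises by 1 — a neutron has become a proton (β⁻ decay).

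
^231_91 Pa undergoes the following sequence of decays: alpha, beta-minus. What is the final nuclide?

Th-227

Start: (A, Z) = (231, 91).
After α: (227, 89).
After β⁻: (227, 90).
Z = 90 is thorium.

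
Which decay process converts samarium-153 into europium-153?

ΔA = 153 − 153 = 0; ΔZ = 63 − 62 = +1.
A is unchanged and Z rises by 1 — a neutron has become a proton (β⁻ decay).

beta-minus decay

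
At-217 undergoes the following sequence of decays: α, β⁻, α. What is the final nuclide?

Start: (A, Z) = (217, 85).
After α: (213, 83).
After β⁻: (213, 84).
After α: (209, 82).
Z = 82 is lead.

Pb-209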